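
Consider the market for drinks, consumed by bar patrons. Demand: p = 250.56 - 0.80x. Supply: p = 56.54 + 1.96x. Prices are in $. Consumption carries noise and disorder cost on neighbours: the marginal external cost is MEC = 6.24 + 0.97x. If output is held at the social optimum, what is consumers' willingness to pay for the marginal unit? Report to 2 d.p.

Social marginal benefit = demand − MEC = 244.32 - 1.77x.
Set SMB = MC: 244.32 - 1.77x = 56.54 + 1.96x → x* = 50.3432.
Consumer price on the demand curve at x*: 250.56 − 0.80×50.3432 = 210.2854.

P = $210.29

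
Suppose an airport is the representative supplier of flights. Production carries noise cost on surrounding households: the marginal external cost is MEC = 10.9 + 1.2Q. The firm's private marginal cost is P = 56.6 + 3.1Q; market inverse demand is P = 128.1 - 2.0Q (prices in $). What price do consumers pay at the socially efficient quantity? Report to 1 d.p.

P = $108.9

Social marginal cost = private MC + MEC = 67.5 + 4.3Q.
Set SMC = demand: 67.5 + 4.3Q = 128.1 - 2.0Q → Q* = 9.6190.
Consumer price on the demand curve at Q*: 128.1 − 2.0×9.6190 = 108.8620.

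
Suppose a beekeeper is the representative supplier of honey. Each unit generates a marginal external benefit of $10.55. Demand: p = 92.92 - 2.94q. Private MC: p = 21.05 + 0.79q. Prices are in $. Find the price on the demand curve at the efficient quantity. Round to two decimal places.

P = $27.96

Social marginal cost = private MC − MEB = 10.50 + 0.79q.
Set SMC = demand: 10.50 + 0.79q = 92.92 - 2.94q → q* = 22.0965.
Consumer price on the demand curve at q*: 92.92 − 2.94×22.0965 = 27.9563.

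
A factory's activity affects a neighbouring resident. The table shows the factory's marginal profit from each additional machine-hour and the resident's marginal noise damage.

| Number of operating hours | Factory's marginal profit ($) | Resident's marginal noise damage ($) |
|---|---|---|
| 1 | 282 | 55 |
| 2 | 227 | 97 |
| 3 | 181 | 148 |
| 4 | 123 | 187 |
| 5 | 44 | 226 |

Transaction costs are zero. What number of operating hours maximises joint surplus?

Bargaining reaches the level where marginal profit last exceeds marginal noise damage.
That holds through level 3 (181 ≥ 148) but not at 4 (123 < 187).

3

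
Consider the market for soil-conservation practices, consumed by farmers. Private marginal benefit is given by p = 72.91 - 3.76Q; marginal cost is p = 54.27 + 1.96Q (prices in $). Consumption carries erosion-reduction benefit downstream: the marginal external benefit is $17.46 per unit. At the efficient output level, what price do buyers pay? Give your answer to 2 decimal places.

Social marginal benefit = demand + MEB = 90.37 - 3.76Q.
Set SMB = MC: 90.37 - 3.76Q = 54.27 + 1.96Q → Q* = 6.3112.
Consumer price on the demand curve at Q*: 72.91 − 3.76×6.3112 = 49.1799.

P = $49.18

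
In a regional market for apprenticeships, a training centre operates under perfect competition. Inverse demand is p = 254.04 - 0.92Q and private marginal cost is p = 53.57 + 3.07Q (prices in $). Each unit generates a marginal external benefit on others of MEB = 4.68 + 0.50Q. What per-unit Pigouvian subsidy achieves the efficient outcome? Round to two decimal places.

subsidy = $34.07 per unit

Social marginal cost = private MC − MEB = 48.89 + 2.57Q.
Set SMC = demand: 48.89 + 2.57Q = 254.04 - 0.92Q → Q* = 58.7822.
The Pigouvian subsidy equals MEB at Q*: 4.68 + 0.50×58.7822 = 34.0711.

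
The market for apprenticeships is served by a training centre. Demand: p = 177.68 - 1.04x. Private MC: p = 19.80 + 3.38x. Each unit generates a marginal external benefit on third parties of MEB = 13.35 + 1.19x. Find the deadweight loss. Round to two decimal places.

DWL = 482.96

Market equilibrium (private): 19.80 + 3.38x = 177.68 - 1.04x → x_m = 35.7195.
Social marginal cost = private MC − MEB = 6.45 + 2.19x.
Set SMC = demand: 6.45 + 2.19x = 177.68 - 1.04x → x* = 53.0124.
The loss is the area between SMC and demand from x* to x_m; with linear curves that's a triangle of height MEB(x_m).
DWL = ½ × 17.2929 × 55.8562 = 482.9578.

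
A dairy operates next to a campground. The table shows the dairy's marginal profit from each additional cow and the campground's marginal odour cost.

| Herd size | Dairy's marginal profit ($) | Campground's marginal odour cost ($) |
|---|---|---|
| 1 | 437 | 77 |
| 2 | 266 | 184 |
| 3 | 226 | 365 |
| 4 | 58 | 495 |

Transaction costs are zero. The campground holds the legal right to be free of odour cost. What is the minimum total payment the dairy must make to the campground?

$261

Efficient level: marginal profit ≥ marginal odour cost through level 2, so k* = 2.
With the campground holding the right, the dairy must at least compensate total damage at k*: 77 + 184 = 261.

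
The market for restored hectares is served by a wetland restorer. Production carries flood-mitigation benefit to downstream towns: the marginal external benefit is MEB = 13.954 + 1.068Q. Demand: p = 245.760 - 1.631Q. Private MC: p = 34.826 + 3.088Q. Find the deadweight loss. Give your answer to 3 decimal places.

Market equilibrium (private): 34.826 + 3.088Q = 245.760 - 1.631Q → Q_m = 44.6989.
Social marginal cost = private MC − MEB = 20.872 + 2.020Q.
Set SMC = demand: 20.872 + 2.020Q = 245.760 - 1.631Q → Q* = 61.5963.
The welfare-loss triangle has base |Q_m − Q*| and height MEB(Q_m) (the vertical gap between SMC and demand is zero at Q* and MEB at Q_m).
DWL = ½ × 16.8974 × 61.6924 = 521.2206.

DWL = 521.221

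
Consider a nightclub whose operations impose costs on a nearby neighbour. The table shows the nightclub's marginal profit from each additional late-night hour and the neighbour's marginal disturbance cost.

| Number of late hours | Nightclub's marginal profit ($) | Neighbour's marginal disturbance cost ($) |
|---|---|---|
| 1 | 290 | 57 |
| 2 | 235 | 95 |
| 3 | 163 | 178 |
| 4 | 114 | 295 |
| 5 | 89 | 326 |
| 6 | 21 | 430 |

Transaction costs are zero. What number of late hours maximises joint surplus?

2

Bargaining reaches the level where marginal profit last exceeds marginal disturbance cost.
That holds through level 2 (235 ≥ 95) but not at 3 (163 < 178).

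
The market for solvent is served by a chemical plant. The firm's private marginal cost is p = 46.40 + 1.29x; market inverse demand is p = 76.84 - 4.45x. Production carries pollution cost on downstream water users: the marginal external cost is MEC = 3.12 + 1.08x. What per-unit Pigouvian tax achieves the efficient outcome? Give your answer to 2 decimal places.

Social marginal cost = private MC + MEC = 49.52 + 2.37x.
Set SMC = demand: 49.52 + 2.37x = 76.84 - 4.45x → x* = 4.0059.
The Pigouvian tax equals MEC at x*: 3.12 + 1.08×4.0059 = 7.4464.

tax = 7.45 per unit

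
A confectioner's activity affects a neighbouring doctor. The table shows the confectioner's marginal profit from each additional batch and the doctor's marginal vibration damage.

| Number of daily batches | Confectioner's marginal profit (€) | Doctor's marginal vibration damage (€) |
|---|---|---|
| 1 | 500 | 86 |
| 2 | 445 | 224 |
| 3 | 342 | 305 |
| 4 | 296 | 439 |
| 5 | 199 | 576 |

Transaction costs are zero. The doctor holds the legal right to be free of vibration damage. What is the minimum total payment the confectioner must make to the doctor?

€615

Efficient level: marginal profit ≥ marginal vibration damage through level 3, so k* = 3.
With the doctor holding the right, the confectioner must at least compensate total damage at k*: 86 + 224 + 305 = 615.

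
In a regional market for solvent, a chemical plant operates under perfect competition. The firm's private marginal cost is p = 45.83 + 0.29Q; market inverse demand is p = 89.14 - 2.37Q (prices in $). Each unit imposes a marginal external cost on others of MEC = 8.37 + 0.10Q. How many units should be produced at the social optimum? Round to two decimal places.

Q* = 12.66

Social marginal cost = private MC + MEC = 54.20 + 0.39Q.
Set SMC = demand: 54.20 + 0.39Q = 89.14 - 2.37Q → Q* = 12.6594.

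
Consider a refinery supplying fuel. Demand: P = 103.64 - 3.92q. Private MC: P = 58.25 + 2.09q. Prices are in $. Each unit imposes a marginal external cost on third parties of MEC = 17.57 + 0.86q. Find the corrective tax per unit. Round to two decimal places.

Social marginal cost = private MC + MEC = 75.82 + 2.95q.
Set SMC = demand: 75.82 + 2.95q = 103.64 - 3.92q → q* = 4.0495.
The Pigouvian tax equals MEC at q*: 17.57 + 0.86×4.0495 = 21.0526.

tax = $21.05 per unit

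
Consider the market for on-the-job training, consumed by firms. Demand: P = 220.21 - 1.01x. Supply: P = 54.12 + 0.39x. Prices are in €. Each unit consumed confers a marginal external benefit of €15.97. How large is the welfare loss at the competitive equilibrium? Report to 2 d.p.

DWL = €91.09

Market equilibrium (private): 54.12 + 0.39x = 220.21 - 1.01x → x_m = 118.6357.
Social marginal benefit = demand + MEB = 236.18 - 1.01x.
Set SMB = MC: 236.18 - 1.01x = 54.12 + 0.39x → x* = 130.0429.
Between x* and x_m the wedge SMB − MC runs linearly from 0 to MEB(x_m), so the loss is a triangle.
DWL = ½ × 11.4072 × 15.9700 = 91.0865.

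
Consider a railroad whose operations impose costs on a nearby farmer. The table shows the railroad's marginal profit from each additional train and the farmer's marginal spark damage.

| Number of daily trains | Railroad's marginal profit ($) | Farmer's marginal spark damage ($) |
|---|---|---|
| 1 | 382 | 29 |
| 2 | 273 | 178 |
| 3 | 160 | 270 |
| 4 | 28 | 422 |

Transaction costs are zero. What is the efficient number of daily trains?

Bargaining reaches the level where marginal profit last exceeds marginal spark damage.
That holds through level 2 (273 ≥ 178) but not at 3 (160 < 270).

2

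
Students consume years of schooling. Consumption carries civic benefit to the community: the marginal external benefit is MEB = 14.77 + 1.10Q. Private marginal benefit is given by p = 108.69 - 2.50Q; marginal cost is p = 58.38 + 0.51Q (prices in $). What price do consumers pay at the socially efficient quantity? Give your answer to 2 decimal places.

Social marginal benefit = demand + MEB = 123.46 - 1.40Q.
Set SMB = MC: 123.46 - 1.40Q = 58.38 + 0.51Q → Q* = 34.0733.
Consumer price on the demand curve at Q*: 108.69 − 2.50×34.0733 = 23.5068.

P = $23.51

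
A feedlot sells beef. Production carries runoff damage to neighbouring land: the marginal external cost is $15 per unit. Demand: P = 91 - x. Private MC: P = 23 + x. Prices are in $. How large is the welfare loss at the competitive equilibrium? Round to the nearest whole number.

Market equilibrium (private): 23 + x = 91 - x → x_m = 34.0000.
Social marginal cost = private MC + MEC = 38 + x.
Set SMC = demand: 38 + x = 91 - x → x* = 26.5000.
The welfare-loss triangle has base |x_m − x*| and height MEC(x_m) (the vertical gap between SMC and demand is zero at x* and MEC at x_m).
DWL = ½ × 7.5000 × 15.0000 = 56.2500.

DWL = $56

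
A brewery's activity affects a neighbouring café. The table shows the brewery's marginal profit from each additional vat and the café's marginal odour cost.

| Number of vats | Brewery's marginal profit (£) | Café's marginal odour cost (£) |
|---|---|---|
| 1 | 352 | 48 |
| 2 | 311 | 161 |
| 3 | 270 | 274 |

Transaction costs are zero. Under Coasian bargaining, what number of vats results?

2

Bargaining reaches the level where marginal profit last exceeds marginal odour cost.
That holds through level 2 (311 ≥ 161) but not at 3 (270 < 274).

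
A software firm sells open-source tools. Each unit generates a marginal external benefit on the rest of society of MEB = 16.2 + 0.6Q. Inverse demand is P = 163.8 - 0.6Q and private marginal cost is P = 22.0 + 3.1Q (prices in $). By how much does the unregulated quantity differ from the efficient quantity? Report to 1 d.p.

Market equilibrium (private): 22.0 + 3.1Q = 163.8 - 0.6Q → Q_m = 38.3243.
Social marginal cost = private MC − MEB = 5.8 + 2.5Q.
Set SMC = demand: 5.8 + 2.5Q = 163.8 - 0.6Q → Q* = 50.9677.
Gap = |38.3243 − 50.9677| = 12.6434.

12.6 units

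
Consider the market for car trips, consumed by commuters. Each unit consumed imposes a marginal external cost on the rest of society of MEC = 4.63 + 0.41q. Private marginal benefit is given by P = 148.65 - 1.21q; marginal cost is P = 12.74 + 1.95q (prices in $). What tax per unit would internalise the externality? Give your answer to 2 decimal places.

Social marginal benefit = demand − MEC = 144.02 - 1.62q.
Set SMB = MC: 144.02 - 1.62q = 12.74 + 1.95q → q* = 36.7731.
The Pigouvian tax equals MEC at q*: 4.63 + 0.41×36.7731 = 19.7070.

tax = $19.71 per unit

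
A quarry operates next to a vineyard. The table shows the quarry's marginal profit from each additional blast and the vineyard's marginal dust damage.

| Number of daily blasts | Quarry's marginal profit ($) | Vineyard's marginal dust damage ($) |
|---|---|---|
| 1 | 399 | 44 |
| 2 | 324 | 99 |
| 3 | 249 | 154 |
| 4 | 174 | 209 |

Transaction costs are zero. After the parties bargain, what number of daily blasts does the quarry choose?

Bargaining reaches the level where marginal profit last exceeds marginal dust damage.
That holds through level 3 (249 ≥ 154) but not at 4 (174 < 209).

3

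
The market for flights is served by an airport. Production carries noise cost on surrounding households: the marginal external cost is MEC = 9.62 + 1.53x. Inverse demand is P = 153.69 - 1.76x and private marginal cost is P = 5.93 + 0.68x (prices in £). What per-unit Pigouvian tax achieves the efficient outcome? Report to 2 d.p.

tax = £62.86 per unit

Social marginal cost = private MC + MEC = 15.55 + 2.21x.
Set SMC = demand: 15.55 + 2.21x = 153.69 - 1.76x → x* = 34.7960.
The Pigouvian tax equals MEC at x*: 9.62 + 1.53×34.7960 = 62.8579.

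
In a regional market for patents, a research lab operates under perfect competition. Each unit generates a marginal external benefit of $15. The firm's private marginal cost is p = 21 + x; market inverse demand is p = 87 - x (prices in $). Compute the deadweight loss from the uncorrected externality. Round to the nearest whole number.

DWL = $56

Market equilibrium (private): 21 + x = 87 - x → x_m = 33.0000.
Social marginal cost = private MC − MEB = 6 + x.
Set SMC = demand: 6 + x = 87 - x → x* = 40.5000.
The loss is the area between SMC and demand from x* to x_m; with linear curves that's a triangle of height MEB(x_m).
DWL = ½ × 7.5000 × 15.0000 = 56.2500.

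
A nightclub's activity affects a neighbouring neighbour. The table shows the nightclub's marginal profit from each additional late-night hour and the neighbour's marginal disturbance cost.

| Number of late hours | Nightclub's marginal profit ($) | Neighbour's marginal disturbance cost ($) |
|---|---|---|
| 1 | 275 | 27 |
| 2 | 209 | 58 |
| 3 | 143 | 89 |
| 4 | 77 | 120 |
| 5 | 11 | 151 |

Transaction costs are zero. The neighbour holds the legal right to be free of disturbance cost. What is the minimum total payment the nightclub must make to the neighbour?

$174

Efficient level: marginal profit ≥ marginal disturbance cost through level 3, so k* = 3.
With the neighbour holding the right, the nightclub must at least compensate total damage at k*: 27 + 58 + 89 = 174.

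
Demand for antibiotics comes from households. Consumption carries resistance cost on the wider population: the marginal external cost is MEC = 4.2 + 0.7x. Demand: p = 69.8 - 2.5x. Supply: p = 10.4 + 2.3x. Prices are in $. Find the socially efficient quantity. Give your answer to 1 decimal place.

Social marginal benefit = demand − MEC = 65.6 - 3.2x.
Set SMB = MC: 65.6 - 3.2x = 10.4 + 2.3x → x* = 10.0364.

x* = 10.0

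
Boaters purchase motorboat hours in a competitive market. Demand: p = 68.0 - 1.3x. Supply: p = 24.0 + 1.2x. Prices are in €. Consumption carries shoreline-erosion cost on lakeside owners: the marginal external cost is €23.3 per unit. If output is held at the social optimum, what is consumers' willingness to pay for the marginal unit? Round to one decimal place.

P = €57.2

Social marginal benefit = demand − MEC = 44.7 - 1.3x.
Set SMB = MC: 44.7 - 1.3x = 24.0 + 1.2x → x* = 8.2800.
Consumer price on the demand curve at x*: 68.0 − 1.3×8.2800 = 57.2360.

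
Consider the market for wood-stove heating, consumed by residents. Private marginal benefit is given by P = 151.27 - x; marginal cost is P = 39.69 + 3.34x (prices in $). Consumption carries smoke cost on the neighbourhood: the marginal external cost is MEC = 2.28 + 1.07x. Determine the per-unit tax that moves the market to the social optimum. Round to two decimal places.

Social marginal benefit = demand − MEC = 148.99 - 2.07x.
Set SMB = MC: 148.99 - 2.07x = 39.69 + 3.34x → x* = 20.2033.
The Pigouvian tax equals MEC at x*: 2.28 + 1.07×20.2033 = 23.8975.

tax = $23.90 per unit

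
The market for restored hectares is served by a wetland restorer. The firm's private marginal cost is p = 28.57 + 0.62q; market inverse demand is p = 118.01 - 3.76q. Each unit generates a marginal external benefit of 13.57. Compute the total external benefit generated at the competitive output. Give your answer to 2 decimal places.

277.10

Market equilibrium (private): 28.57 + 0.62q = 118.01 - 3.76q → q_m = 20.4201.
Total external benefit = MEB × q_m = 13.57 × 20.4201 = 277.1008.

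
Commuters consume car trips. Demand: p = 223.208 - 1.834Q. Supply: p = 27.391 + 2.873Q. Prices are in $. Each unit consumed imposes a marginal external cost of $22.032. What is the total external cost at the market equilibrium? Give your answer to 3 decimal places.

$916.558

Market equilibrium (private): 27.391 + 2.873Q = 223.208 - 1.834Q → Q_m = 41.6012.
Total external cost = MEC × Q_m = 22.032 × 41.6012 = 916.5576.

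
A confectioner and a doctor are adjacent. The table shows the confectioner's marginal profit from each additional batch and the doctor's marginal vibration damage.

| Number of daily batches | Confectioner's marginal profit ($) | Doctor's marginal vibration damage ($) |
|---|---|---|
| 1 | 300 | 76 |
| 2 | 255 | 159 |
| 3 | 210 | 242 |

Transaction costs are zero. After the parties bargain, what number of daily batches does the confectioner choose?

Bargaining reaches the level where marginal profit last exceeds marginal vibration damage.
That holds through level 2 (255 ≥ 159) but not at 3 (210 < 242).

2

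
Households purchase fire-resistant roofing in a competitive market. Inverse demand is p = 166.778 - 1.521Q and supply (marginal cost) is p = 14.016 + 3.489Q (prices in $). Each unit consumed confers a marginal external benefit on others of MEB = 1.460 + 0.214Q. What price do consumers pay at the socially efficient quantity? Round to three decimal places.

Social marginal benefit = demand + MEB = 168.238 - 1.307Q.
Set SMB = MC: 168.238 - 1.307Q = 14.016 + 3.489Q → Q* = 32.1564.
Consumer price on the demand curve at Q*: 166.778 − 1.521×32.1564 = 117.8681.

P = $117.868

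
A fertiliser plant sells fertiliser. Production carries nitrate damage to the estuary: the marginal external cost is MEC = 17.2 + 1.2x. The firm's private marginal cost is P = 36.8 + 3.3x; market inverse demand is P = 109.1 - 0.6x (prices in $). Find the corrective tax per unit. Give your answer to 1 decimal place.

Social marginal cost = private MC + MEC = 54.0 + 4.5x.
Set SMC = demand: 54.0 + 4.5x = 109.1 - 0.6x → x* = 10.8039.
The Pigouvian tax equals MEC at x*: 17.2 + 1.2×10.8039 = 30.1647.

tax = $30.2 per unit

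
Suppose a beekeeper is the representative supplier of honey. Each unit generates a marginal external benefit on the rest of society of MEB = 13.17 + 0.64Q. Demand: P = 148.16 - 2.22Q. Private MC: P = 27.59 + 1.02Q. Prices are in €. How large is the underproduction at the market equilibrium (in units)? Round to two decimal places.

Market equilibrium (private): 27.59 + 1.02Q = 148.16 - 2.22Q → Q_m = 37.2130.
Social marginal cost = private MC − MEB = 14.42 + 0.38Q.
Set SMC = demand: 14.42 + 0.38Q = 148.16 - 2.22Q → Q* = 51.4385.
Gap = |37.2130 − 51.4385| = 14.2255.

14.23 units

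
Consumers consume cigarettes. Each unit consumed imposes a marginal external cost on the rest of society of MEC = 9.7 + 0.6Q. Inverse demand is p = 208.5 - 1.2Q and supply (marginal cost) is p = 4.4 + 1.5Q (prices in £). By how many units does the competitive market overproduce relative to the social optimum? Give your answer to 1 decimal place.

16.7 units

Market equilibrium (private): 4.4 + 1.5Q = 208.5 - 1.2Q → Q_m = 75.5926.
Social marginal benefit = demand − MEC = 198.8 - 1.8Q.
Set SMB = MC: 198.8 - 1.8Q = 4.4 + 1.5Q → Q* = 58.9091.
Gap = |75.5926 − 58.9091| = 16.6835.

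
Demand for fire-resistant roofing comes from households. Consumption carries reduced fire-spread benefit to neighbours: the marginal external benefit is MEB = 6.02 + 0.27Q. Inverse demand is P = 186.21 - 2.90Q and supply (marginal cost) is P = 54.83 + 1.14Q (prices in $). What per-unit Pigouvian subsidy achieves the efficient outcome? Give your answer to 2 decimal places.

subsidy = $15.86 per unit

Social marginal benefit = demand + MEB = 192.23 - 2.63Q.
Set SMB = MC: 192.23 - 2.63Q = 54.83 + 1.14Q → Q* = 36.4456.
The Pigouvian subsidy equals MEB at Q*: 6.02 + 0.27×36.4456 = 15.8603.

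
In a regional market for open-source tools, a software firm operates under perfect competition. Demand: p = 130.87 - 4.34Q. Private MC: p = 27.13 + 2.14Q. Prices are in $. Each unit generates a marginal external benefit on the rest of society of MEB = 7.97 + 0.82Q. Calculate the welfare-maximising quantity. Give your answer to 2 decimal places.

Social marginal cost = private MC − MEB = 19.16 + 1.32Q.
Set SMC = demand: 19.16 + 1.32Q = 130.87 - 4.34Q → Q* = 19.7367.

Q* = 19.74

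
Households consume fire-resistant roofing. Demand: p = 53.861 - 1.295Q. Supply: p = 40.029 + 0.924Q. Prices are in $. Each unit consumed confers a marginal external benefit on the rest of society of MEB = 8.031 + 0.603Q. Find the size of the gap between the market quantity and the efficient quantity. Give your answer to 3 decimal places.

Market equilibrium (private): 40.029 + 0.924Q = 53.861 - 1.295Q → Q_m = 6.2334.
Social marginal benefit = demand + MEB = 61.892 - 0.692Q.
Set SMB = MC: 61.892 - 0.692Q = 40.029 + 0.924Q → Q* = 13.5291.
Gap = |6.2334 − 13.5291| = 7.2957.

7.296 units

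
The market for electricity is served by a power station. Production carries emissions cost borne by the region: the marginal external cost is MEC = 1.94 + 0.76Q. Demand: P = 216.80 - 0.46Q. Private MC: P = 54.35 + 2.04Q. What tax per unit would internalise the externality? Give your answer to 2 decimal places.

Social marginal cost = private MC + MEC = 56.29 + 2.80Q.
Set SMC = demand: 56.29 + 2.80Q = 216.80 - 0.46Q → Q* = 49.2362.
The Pigouvian tax equals MEC at Q*: 1.94 + 0.76×49.2362 = 39.3595.

tax = 39.36 per unit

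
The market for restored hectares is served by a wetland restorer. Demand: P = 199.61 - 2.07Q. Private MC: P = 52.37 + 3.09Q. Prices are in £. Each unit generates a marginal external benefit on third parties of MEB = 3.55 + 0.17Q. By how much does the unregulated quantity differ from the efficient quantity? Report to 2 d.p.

Market equilibrium (private): 52.37 + 3.09Q = 199.61 - 2.07Q → Q_m = 28.5349.
Social marginal cost = private MC − MEB = 48.82 + 2.92Q.
Set SMC = demand: 48.82 + 2.92Q = 199.61 - 2.07Q → Q* = 30.2184.
Gap = |28.5349 − 30.2184| = 1.6835.

1.68 units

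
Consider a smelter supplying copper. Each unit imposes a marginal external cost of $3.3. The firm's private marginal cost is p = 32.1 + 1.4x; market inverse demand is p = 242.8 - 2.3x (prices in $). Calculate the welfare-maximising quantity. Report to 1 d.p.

Social marginal cost = private MC + MEC = 35.4 + 1.4x.
Set SMC = demand: 35.4 + 1.4x = 242.8 - 2.3x → x* = 56.0541.

x* = 56.1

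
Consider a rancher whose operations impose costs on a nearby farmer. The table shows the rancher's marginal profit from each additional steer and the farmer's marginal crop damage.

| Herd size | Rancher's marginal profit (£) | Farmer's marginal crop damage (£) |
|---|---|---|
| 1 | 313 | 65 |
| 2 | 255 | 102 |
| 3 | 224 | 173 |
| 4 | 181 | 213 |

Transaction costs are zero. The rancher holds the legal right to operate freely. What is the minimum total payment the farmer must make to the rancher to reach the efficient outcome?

£181

Left alone the rancher would choose level 4 (marginal profit stays positive).
Efficient level: k* = 3 (marginal profit ≥ marginal crop damage through 3).
The farmer must at least cover the rancher's forgone profit from cutting 4→3: 181 = 181.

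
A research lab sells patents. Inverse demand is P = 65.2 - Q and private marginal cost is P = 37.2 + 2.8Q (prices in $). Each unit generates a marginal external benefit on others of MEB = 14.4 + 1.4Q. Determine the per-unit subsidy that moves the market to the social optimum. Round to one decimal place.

Social marginal cost = private MC − MEB = 22.8 + 1.4Q.
Set SMC = demand: 22.8 + 1.4Q = 65.2 - Q → Q* = 17.6667.
The Pigouvian subsidy equals MEB at Q*: 14.4 + 1.4×17.6667 = 39.1334.

subsidy = $39.1 per unit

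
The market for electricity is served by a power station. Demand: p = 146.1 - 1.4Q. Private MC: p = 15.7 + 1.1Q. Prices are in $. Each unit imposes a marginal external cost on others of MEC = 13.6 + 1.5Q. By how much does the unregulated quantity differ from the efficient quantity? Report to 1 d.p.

23.0 units

Market equilibrium (private): 15.7 + 1.1Q = 146.1 - 1.4Q → Q_m = 52.1600.
Social marginal cost = private MC + MEC = 29.3 + 2.6Q.
Set SMC = demand: 29.3 + 2.6Q = 146.1 - 1.4Q → Q* = 29.2000.
Gap = |52.1600 − 29.2000| = 22.9600.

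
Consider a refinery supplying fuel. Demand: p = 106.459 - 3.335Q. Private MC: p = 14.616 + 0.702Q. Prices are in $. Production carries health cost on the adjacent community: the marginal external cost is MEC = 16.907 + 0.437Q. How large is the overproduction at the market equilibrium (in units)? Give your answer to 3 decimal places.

Market equilibrium (private): 14.616 + 0.702Q = 106.459 - 3.335Q → Q_m = 22.7503.
Social marginal cost = private MC + MEC = 31.523 + 1.139Q.
Set SMC = demand: 31.523 + 1.139Q = 106.459 - 3.335Q → Q* = 16.7492.
Gap = |22.7503 − 16.7492| = 6.0011.

6.001 units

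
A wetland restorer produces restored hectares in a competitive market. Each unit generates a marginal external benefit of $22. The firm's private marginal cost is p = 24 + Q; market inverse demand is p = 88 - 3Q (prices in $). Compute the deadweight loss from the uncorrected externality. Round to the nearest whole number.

DWL = $61

Market equilibrium (private): 24 + Q = 88 - 3Q → Q_m = 16.0000.
Social marginal cost = private MC − MEB = 2 + Q.
Set SMC = demand: 2 + Q = 88 - 3Q → Q* = 21.5000.
Height of the DWL triangle at Q_m is demand(Q_m) − SMC(Q_m) = MEB(Q_m) = 22.0000.
DWL = ½ × 5.5000 × 22.0000 = 60.5000.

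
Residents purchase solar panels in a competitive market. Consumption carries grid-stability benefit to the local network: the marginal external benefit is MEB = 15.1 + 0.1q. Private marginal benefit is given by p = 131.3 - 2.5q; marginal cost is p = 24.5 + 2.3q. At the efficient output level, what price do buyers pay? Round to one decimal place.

Social marginal benefit = demand + MEB = 146.4 - 2.4q.
Set SMB = MC: 146.4 - 2.4q = 24.5 + 2.3q → q* = 25.9362.
Consumer price on the demand curve at q*: 131.3 − 2.5×25.9362 = 66.4595.

P = 66.5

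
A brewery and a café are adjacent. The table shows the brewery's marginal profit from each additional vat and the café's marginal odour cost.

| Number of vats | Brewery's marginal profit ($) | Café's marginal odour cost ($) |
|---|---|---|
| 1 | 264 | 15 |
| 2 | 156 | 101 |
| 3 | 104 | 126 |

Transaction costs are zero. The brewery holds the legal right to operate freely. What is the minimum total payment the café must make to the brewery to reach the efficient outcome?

Left alone the brewery would choose level 3 (marginal profit stays positive).
Efficient level: k* = 2 (marginal profit ≥ marginal odour cost through 2).
The café must at least cover the brewery's forgone profit from cutting 3→2: 104 = 104.

$104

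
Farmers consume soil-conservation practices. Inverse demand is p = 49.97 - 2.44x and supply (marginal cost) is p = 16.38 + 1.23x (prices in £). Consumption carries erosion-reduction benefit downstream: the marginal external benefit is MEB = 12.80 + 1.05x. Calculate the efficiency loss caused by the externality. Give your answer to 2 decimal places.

Market equilibrium (private): 16.38 + 1.23x = 49.97 - 2.44x → x_m = 9.1526.
Social marginal benefit = demand + MEB = 62.77 - 1.39x.
Set SMB = MC: 62.77 - 1.39x = 16.38 + 1.23x → x* = 17.7061.
Between x* and x_m the wedge SMB − MC runs linearly from 0 to MEB(x_m), so the loss is a triangle.
DWL = ½ × 8.5535 × 22.4102 = 95.8428.

DWL = £95.84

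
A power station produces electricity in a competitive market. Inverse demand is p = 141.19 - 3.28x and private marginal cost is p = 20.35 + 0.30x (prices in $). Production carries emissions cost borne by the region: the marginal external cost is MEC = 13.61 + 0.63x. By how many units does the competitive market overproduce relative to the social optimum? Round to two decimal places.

Market equilibrium (private): 20.35 + 0.30x = 141.19 - 3.28x → x_m = 33.7542.
Social marginal cost = private MC + MEC = 33.96 + 0.93x.
Set SMC = demand: 33.96 + 0.93x = 141.19 - 3.28x → x* = 25.4703.
Gap = |33.7542 − 25.4703| = 8.2839.

8.28 units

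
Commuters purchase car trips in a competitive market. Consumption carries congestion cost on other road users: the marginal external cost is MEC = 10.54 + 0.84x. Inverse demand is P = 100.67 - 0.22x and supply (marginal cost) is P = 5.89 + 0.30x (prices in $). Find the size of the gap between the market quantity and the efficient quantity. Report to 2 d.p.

Market equilibrium (private): 5.89 + 0.30x = 100.67 - 0.22x → x_m = 182.2692.
Social marginal benefit = demand − MEC = 90.13 - 1.06x.
Set SMB = MC: 90.13 - 1.06x = 5.89 + 0.30x → x* = 61.9412.
Gap = |182.2692 − 61.9412| = 120.3280.

120.33 units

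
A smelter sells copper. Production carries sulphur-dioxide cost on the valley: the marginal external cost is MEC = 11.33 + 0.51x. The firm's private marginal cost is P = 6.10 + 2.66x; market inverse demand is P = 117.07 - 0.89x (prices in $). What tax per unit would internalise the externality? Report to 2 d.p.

tax = $23.85 per unit

Social marginal cost = private MC + MEC = 17.43 + 3.17x.
Set SMC = demand: 17.43 + 3.17x = 117.07 - 0.89x → x* = 24.5419.
The Pigouvian tax equals MEC at x*: 11.33 + 0.51×24.5419 = 23.8464.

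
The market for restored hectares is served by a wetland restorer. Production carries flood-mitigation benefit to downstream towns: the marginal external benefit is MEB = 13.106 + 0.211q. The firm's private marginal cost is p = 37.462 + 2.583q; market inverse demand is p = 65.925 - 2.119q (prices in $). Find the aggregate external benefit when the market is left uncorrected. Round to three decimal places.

Market equilibrium (private): 37.462 + 2.583q = 65.925 - 2.119q → q_m = 6.0534.
Total external benefit = ∫₀^{q_m} (13.106 + 0.211q) dq = 13.106×6.0534 + ½×0.211×6.0534² = 83.2018.

$83.202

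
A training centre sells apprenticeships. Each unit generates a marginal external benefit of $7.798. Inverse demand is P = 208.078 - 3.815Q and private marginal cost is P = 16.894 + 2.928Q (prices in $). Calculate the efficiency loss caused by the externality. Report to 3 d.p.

Market equilibrium (private): 16.894 + 2.928Q = 208.078 - 3.815Q → Q_m = 28.3530.
Social marginal cost = private MC − MEB = 9.096 + 2.928Q.
Set SMC = demand: 9.096 + 2.928Q = 208.078 - 3.815Q → Q* = 29.5094.
Height of the DWL triangle at Q_m is demand(Q_m) − SMC(Q_m) = MEB(Q_m) = 7.7980.
DWL = ½ × 1.1564 × 7.7980 = 4.5088.

DWL = $4.509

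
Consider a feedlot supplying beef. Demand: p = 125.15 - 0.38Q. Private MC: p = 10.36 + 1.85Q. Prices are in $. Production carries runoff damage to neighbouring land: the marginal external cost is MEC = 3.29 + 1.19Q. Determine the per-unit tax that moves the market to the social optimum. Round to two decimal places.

Social marginal cost = private MC + MEC = 13.65 + 3.04Q.
Set SMC = demand: 13.65 + 3.04Q = 125.15 - 0.38Q → Q* = 32.6023.
The Pigouvian tax equals MEC at Q*: 3.29 + 1.19×32.6023 = 42.0867.

tax = $42.09 per unit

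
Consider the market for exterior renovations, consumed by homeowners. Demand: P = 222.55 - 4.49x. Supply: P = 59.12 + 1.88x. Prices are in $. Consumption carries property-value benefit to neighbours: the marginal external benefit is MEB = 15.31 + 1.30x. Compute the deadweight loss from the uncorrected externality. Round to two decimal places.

Market equilibrium (private): 59.12 + 1.88x = 222.55 - 4.49x → x_m = 25.6562.
Social marginal benefit = demand + MEB = 237.86 - 3.19x.
Set SMB = MC: 237.86 - 3.19x = 59.12 + 1.88x → x* = 35.2544.
Between x* and x_m the wedge SMB − MC runs linearly from 0 to MEB(x_m), so the loss is a triangle.
DWL = ½ × 9.5982 × 48.6631 = 233.5391.

DWL = $233.54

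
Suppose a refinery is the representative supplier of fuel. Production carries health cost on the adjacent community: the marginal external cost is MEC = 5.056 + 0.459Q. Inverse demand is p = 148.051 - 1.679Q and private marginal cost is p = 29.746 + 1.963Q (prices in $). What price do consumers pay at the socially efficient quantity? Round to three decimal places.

P = $101.685

Social marginal cost = private MC + MEC = 34.802 + 2.422Q.
Set SMC = demand: 34.802 + 2.422Q = 148.051 - 1.679Q → Q* = 27.6150.
Consumer price on the demand curve at Q*: 148.051 − 1.679×27.6150 = 101.6854.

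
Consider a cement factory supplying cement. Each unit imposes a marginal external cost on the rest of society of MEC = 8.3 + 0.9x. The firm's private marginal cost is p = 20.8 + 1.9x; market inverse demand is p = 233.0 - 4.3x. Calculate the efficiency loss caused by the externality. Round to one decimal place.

Market equilibrium (private): 20.8 + 1.9x = 233.0 - 4.3x → x_m = 34.2258.
Social marginal cost = private MC + MEC = 29.1 + 2.8x.
Set SMC = demand: 29.1 + 2.8x = 233.0 - 4.3x → x* = 28.7183.
Height of the DWL triangle at x_m is SMC(x_m) − demand(x_m) = MEC(x_m) = 39.1032.
DWL = ½ × 5.5075 × 39.1032 = 107.6804.

DWL = 107.7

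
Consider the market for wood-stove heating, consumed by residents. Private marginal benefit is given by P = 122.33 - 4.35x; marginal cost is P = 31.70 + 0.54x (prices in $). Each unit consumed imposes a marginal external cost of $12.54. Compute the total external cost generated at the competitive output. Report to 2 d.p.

Market equilibrium (private): 31.70 + 0.54x = 122.33 - 4.35x → x_m = 18.5337.
Total external cost = MEC × x_m = 12.54 × 18.5337 = 232.4126.

$232.41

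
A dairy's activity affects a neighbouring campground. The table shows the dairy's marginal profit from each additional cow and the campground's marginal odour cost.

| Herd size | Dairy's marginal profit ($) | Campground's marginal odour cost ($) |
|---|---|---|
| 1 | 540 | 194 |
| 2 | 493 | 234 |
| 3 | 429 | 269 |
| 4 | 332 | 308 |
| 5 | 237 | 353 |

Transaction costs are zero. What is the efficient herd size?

4

Bargaining reaches the level where marginal profit last exceeds marginal odour cost.
That holds through level 4 (332 ≥ 308) but not at 5 (237 < 353).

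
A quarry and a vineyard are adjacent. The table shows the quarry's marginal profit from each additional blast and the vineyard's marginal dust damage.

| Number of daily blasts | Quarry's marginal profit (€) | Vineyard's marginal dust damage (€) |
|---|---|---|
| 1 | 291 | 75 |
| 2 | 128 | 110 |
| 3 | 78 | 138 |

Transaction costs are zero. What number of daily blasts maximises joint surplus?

2

Bargaining reaches the level where marginal profit last exceeds marginal dust damage.
That holds through level 2 (128 ≥ 110) but not at 3 (78 < 138).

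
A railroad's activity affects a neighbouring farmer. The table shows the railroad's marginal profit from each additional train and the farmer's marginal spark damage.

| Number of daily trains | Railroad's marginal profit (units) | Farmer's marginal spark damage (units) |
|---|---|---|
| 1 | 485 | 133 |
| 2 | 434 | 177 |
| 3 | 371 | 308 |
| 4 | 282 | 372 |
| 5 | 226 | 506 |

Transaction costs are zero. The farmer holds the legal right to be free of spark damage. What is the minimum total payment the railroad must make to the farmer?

618

Efficient level: marginal profit ≥ marginal spark damage through level 3, so k* = 3.
With the farmer holding the right, the railroad must at least compensate total damage at k*: 133 + 177 + 308 = 618.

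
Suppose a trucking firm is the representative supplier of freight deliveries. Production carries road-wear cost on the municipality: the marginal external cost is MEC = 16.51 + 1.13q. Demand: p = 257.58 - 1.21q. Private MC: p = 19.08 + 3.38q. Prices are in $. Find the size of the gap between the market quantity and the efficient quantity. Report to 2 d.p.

13.15 units

Market equilibrium (private): 19.08 + 3.38q = 257.58 - 1.21q → q_m = 51.9608.
Social marginal cost = private MC + MEC = 35.59 + 4.51q.
Set SMC = demand: 35.59 + 4.51q = 257.58 - 1.21q → q* = 38.8094.
Gap = |51.9608 − 38.8094| = 13.1514.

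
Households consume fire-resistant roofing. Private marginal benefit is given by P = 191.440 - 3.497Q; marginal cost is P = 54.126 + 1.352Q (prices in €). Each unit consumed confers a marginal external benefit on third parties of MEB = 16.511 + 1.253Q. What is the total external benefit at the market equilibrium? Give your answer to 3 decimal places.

Market equilibrium (private): 54.126 + 1.352Q = 191.440 - 3.497Q → Q_m = 28.3180.
Total external benefit = ∫₀^{Q_m} (16.511 + 1.253Q) dQ = 16.511×28.3180 + ½×1.253×28.3180² = 969.9546.

€969.955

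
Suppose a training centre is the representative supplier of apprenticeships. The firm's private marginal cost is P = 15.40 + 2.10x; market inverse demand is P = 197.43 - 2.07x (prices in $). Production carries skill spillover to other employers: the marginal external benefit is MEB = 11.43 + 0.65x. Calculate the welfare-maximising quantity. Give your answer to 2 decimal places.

x* = 54.96

Social marginal cost = private MC − MEB = 3.97 + 1.45x.
Set SMC = demand: 3.97 + 1.45x = 197.43 - 2.07x → x* = 54.9602.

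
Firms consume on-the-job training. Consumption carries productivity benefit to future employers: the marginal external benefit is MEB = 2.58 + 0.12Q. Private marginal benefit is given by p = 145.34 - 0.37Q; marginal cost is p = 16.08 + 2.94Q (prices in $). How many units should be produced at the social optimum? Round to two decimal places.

Social marginal benefit = demand + MEB = 147.92 - 0.25Q.
Set SMB = MC: 147.92 - 0.25Q = 16.08 + 2.94Q → Q* = 41.3292.

Q* = 41.33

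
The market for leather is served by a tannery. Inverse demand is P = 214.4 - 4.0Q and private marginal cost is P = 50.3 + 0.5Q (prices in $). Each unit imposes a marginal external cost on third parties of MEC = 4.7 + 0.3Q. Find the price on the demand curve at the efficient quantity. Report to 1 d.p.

Social marginal cost = private MC + MEC = 55.0 + 0.8Q.
Set SMC = demand: 55.0 + 0.8Q = 214.4 - 4.0Q → Q* = 33.2083.
Consumer price on the demand curve at Q*: 214.4 − 4.0×33.2083 = 81.5668.

P = $81.6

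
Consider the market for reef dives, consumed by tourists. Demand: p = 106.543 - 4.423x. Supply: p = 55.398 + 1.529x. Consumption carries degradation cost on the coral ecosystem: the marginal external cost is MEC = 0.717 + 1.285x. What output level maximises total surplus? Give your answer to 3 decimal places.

x* = 6.968

Social marginal benefit = demand − MEC = 105.826 - 5.708x.
Set SMB = MC: 105.826 - 5.708x = 55.398 + 1.529x → x* = 6.9681.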